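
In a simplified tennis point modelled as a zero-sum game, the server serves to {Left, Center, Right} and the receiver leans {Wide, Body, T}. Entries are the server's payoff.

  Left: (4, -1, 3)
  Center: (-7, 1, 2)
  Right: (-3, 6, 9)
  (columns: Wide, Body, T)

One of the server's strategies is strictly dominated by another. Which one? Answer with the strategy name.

Center

Right gives a strictly higher payoff than Center against every column: -3 > -7, 6 > 1, 9 > 2.
So Center is strictly dominated and the server never plays it.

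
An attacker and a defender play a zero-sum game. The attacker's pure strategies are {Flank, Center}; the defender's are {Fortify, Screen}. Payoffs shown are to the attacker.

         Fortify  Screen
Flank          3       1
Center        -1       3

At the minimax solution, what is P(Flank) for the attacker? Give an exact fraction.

2/3

Row minima: Flank → 1, Center → -1; maximin = 1.
Column maxima: Fortify → 3, Screen → 3; minimax = 3.
1 ≠ 3, so there is no saddle point; optimal play is mixed.
Let the attacker play Flank with probability p. Expected payoff against Fortify: 3p + (-1)(1−p) = 4p − 1; against Screen: 1p + 3(1−p) = −2p + 3.
Setting these equal: 4p − 1 = −2p + 3 ⇒ 6p = 4 ⇒ p = 2/3, and the value is (4)·(2/3) − 1 = 5/3.
For the defender: with q = P(Fortify), equating Flank's and Center's payoffs gives 2q + 1 = −4q + 3 ⇒ q = 1/3.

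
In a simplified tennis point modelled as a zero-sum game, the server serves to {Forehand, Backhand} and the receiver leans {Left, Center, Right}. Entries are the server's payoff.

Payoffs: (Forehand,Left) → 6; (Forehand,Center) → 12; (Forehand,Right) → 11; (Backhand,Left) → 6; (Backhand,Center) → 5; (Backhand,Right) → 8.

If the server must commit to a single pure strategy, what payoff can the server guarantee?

Row minima: Forehand → 6, Backhand → 5.
The best of these is 6.

6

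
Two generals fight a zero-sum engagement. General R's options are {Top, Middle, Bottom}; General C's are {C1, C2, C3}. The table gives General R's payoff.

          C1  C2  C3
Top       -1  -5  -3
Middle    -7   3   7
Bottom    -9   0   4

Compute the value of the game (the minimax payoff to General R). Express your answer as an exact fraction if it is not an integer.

Row minima: Top → -5, Middle → -7, Bottom → -9; maximin = -5.
Column maxima: C1 → -1, C2 → 3, C3 → 7; minimax = -1.
-5 ≠ -1, so there is no saddle point; optimal play is mixed.
Bottom is strictly dominated by Middle, so General R never plays it.
C3 is strictly dominated by C2 (it gives General R strictly more in every row), so General C never plays it.
On the remaining 2×2 (Top, Middle vs C1, C2):
Let General R play Top with probability p. Expected payoff against C1: (-1)p + (-7)(1−p) = 6p − 7; against C2: (-5)p + 3(1−p) = −8p + 3.
Setting these equal: 6p − 7 = −8p + 3 ⇒ 14p = 10 ⇒ p = 5/7, and the value is (6)·(5/7) − 7 = -19/7.
For General C: with q = P(C1), equating Top's and Middle's payoffs gives 4q − 5 = −10q + 3 ⇒ q = 4/7.

-19/7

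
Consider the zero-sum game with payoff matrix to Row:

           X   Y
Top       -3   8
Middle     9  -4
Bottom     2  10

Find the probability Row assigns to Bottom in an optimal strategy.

Row minima: Top → -3, Middle → -4, Bottom → 2; maximin = 2.
Column maxima: X → 9, Y → 10; minimax = 9.
2 ≠ 9, so there is no saddle point; optimal play is mixed.
Top is strictly dominated by Bottom, so Row never plays it.
On the remaining 2×2 (Middle, Bottom vs X, Y):
Let Row play Middle with probability p. Expected payoff against X: 9p + 2(1−p) = 7p + 2; against Y: (-4)p + 10(1−p) = −14p + 10.
Setting these equal: 7p + 2 = −14p + 10 ⇒ 21p = 8 ⇒ p = 8/21, and the value is (7)·(8/21) + 2 = 14/3.
For Column: with q = P(X), equating Middle's and Bottom's payoffs gives 13q − 4 = −8q + 10 ⇒ q = 2/3.

13/21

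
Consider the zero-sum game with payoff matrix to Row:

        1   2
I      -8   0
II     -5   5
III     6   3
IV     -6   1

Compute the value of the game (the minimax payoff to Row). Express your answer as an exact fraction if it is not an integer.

Row minima: I → -8, II → -5, III → 3, IV → -6; maximin = 3.
Column maxima: 1 → 6, 2 → 5; minimax = 5.
3 ≠ 5, so there is no saddle point; optimal play is mixed.
I is strictly dominated by II, so Row never plays it.
IV is strictly dominated by II, so Row never plays it.
On the remaining 2×2 (II, III vs 1, 2):
Let Row play II with probability p. Expected payoff against 1: (-5)p + 6(1−p) = −11p + 6; against 2: 5p + 3(1−p) = 2p + 3.
Setting these equal: −11p + 6 = 2p + 3 ⇒ −13p = -3 ⇒ p = 3/13, and the value is (-11)·(3/13) + 6 = 45/13.
For Column: with q = P(1), equating II's and III's payoffs gives −10q + 5 = 3q + 3 ⇒ q = 2/13.

45/13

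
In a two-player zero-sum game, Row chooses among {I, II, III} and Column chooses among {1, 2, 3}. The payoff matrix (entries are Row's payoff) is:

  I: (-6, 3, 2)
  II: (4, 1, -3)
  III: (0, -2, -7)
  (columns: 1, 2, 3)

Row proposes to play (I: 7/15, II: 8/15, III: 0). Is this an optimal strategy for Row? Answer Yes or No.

Yes

Against 1 this mix gives (7/15)·(-6) + (8/15)·4 = -2/3.
Against 2 this mix gives (7/15)·3 + (8/15)·1 = 29/15.
Against 3 this mix gives (7/15)·2 + (8/15)·(-3) = -2/3.
All of Column's active replies (1, 3) yield -2/3, and no column does worse for Row. The mix makes Column indifferent and guarantees -2/3, so it is optimal.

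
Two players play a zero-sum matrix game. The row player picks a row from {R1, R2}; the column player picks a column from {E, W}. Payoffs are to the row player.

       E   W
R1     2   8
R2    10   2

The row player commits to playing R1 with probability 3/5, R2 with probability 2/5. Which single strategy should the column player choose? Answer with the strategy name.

E

If the column player plays E, the row player's expected payoff is (3/5)·2 + (2/5)·10 = 26/5.
If the column player plays W, the row player's expected payoff is (3/5)·8 + (2/5)·2 = 28/5.
The column player minimizes the row player's payoff; the smallest is 26/5, so the best response is E.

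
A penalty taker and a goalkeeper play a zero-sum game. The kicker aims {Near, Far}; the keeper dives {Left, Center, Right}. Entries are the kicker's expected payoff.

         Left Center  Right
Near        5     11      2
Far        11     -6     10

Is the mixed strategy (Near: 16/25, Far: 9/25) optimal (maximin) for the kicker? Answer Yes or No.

Against Left this mix gives (16/25)·5 + (9/25)·11 = 179/25.
Against Center this mix gives (16/25)·11 + (9/25)·(-6) = 122/25.
Against Right this mix gives (16/25)·2 + (9/25)·10 = 122/25.
All of the keeper's active replies (Center, Right) yield 122/25, and no column does worse for the kicker. The mix makes the keeper indifferent and guarantees 122/25, so it is optimal.

Yes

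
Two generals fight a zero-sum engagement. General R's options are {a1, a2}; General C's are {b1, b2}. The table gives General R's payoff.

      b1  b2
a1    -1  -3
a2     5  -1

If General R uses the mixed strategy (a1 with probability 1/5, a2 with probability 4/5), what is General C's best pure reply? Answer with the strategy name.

b2

If General C plays b1, General R's expected payoff is (1/5)·(-1) + (4/5)·5 = 19/5.
If General C plays b2, General R's expected payoff is (1/5)·(-3) + (4/5)·(-1) = -7/5.
General C minimizes General R's payoff; the smallest is -7/5, so the best response is b2.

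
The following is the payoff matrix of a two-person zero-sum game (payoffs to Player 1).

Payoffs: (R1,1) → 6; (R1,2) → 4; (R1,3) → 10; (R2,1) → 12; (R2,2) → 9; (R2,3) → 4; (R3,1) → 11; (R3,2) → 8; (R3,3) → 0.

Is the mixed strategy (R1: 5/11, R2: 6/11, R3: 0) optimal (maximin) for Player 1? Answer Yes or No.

Against 1 this mix gives (5/11)·6 + (6/11)·12 = 102/11.
Against 2 this mix gives (5/11)·4 + (6/11)·9 = 74/11.
Against 3 this mix gives (5/11)·10 + (6/11)·4 = 74/11.
All of Player 2's active replies (2, 3) yield 74/11, and no column does worse for Player 1. The mix makes Player 2 indifferent and guarantees 74/11, so it is optimal.

Yes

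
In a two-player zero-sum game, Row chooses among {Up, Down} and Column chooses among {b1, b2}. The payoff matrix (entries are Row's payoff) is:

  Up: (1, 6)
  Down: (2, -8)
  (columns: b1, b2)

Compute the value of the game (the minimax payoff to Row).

4/3

Row minima: Up → 1, Down → -8; maximin = 1.
Column maxima: b1 → 2, b2 → 6; minimax = 2.
1 ≠ 2, so there is no saddle point; optimal play is mixed.
Let Row play Up with probability p. Expected payoff against b1: 1p + 2(1−p) = −p + 2; against b2: 6p + (-8)(1−p) = 14p − 8.
Setting these equal: −p + 2 = 14p − 8 ⇒ −15p = -10 ⇒ p = 2/3, and the value is (-1)·(2/3) + 2 = 4/3.
For Column: with q = P(b1), equating Up's and Down's payoffs gives −5q + 6 = 10q − 8 ⇒ q = 14/15.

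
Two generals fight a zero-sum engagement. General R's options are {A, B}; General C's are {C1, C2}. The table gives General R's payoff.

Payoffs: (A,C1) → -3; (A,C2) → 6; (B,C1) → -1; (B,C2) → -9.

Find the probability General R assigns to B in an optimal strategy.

Row minima: A → -3, B → -9; maximin = -3.
Column maxima: C1 → -1, C2 → 6; minimax = -1.
-3 ≠ -1, so there is no saddle point; optimal play is mixed.
Let General R play A with probability p. Expected payoff against C1: (-3)p + (-1)(1−p) = −2p − 1; against C2: 6p + (-9)(1−p) = 15p − 9.
Setting these equal: −2p − 1 = 15p − 9 ⇒ −17p = -8 ⇒ p = 8/17, and the value is (-2)·(8/17) − 1 = -33/17.
For General C: with q = P(C1), equating A's and B's payoffs gives −9q + 6 = 8q − 9 ⇒ q = 15/17.

9/17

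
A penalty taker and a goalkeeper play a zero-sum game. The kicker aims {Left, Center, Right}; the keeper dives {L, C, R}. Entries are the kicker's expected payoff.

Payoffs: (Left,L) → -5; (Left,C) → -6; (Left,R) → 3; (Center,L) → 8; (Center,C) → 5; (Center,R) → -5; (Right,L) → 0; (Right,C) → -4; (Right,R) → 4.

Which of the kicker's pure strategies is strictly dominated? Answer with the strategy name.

Right gives a strictly higher payoff than Left against every column: 0 > -5, -4 > -6, 4 > 3.
So Left is strictly dominated and the kicker never plays it.

Left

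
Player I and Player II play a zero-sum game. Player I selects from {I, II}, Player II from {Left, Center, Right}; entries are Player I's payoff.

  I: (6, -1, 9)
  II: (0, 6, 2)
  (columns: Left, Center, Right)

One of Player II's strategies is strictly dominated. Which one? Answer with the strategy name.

Left holds Player I's payoff strictly below Right in every row: 6 < 9, 0 < 2.
So Right is strictly dominated for Player II.

Right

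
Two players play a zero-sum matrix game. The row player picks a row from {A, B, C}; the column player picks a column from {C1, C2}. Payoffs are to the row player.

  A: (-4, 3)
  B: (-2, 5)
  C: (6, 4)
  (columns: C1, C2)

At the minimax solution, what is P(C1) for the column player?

1/9

Row minima: A → -4, B → -2, C → 4; maximin = 4.
Column maxima: C1 → 6, C2 → 5; minimax = 5.
4 ≠ 5, so there is no saddle point; optimal play is mixed.
A is strictly dominated by B, so the row player never plays it.
On the remaining 2×2 (B, C vs C1, C2):
Let the row player play B with probability p. Expected payoff against C1: (-2)p + 6(1−p) = −8p + 6; against C2: 5p + 4(1−p) = p + 4.
Setting these equal: −8p + 6 = p + 4 ⇒ −9p = -2 ⇒ p = 2/9, and the value is (-8)·(2/9) + 6 = 38/9.
For the column player: with q = P(C1), equating B's and C's payoffs gives −7q + 5 = 2q + 4 ⇒ q = 1/9.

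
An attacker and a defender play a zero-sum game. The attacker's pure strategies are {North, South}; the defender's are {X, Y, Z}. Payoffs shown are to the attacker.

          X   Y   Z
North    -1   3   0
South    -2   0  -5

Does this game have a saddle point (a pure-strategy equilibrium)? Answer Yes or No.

Row minima: North → -1, South → -5; maximin = -1.
Column maxima: X → -1, Y → 3, Z → 0; minimax = -1.
maximin = minimax = -1, so a saddle point exists.

Yes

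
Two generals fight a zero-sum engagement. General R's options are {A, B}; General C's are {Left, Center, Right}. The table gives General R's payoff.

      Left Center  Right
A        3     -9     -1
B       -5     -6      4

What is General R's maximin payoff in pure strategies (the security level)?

-6

Row minima: A → -9, B → -6.
The best of these is -6.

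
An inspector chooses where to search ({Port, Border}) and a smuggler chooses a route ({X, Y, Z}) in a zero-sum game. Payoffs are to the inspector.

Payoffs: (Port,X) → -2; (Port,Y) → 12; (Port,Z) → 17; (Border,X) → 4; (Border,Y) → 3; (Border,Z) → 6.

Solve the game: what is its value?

Row minima: Port → -2, Border → 3; maximin = 3.
Column maxima: X → 4, Y → 12, Z → 17; minimax = 4.
3 ≠ 4, so there is no saddle point; optimal play is mixed.
Z is strictly dominated by X (it gives the inspector strictly more in every row), so the smuggler never plays it.
On the remaining 2×2 (Port, Border vs X, Y):
Let the inspector play Port with probability p. Expected payoff against X: (-2)p + 4(1−p) = −6p + 4; against Y: 12p + 3(1−p) = 9p + 3.
Setting these equal: −6p + 4 = 9p + 3 ⇒ −15p = -1 ⇒ p = 1/15, and the value is (-6)·(1/15) + 4 = 18/5.
For the smuggler: with q = P(X), equating Port's and Border's payoffs gives −14q + 12 = q + 3 ⇒ q = 3/5.

18/5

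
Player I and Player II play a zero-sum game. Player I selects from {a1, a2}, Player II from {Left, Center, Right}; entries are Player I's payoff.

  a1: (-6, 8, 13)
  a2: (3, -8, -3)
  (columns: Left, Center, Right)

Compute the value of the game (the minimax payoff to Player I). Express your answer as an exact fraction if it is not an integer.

-24/25

Row minima: a1 → -6, a2 → -8; maximin = -6.
Column maxima: Left → 3, Center → 8, Right → 13; minimax = 3.
-6 ≠ 3, so there is no saddle point; optimal play is mixed.
Right is strictly dominated by Center (it gives Player I strictly more in every row), so Player II never plays it.
On the remaining 2×2 (a1, a2 vs Left, Center):
Let Player I play a1 with probability p. Expected payoff against Left: (-6)p + 3(1−p) = −9p + 3; against Center: 8p + (-8)(1−p) = 16p − 8.
Setting these equal: −9p + 3 = 16p − 8 ⇒ −25p = -11 ⇒ p = 11/25, and the value is (-9)·(11/25) + 3 = -24/25.
For Player II: with q = P(Left), equating a1's and a2's payoffs gives −14q + 8 = 11q − 8 ⇒ q = 16/25.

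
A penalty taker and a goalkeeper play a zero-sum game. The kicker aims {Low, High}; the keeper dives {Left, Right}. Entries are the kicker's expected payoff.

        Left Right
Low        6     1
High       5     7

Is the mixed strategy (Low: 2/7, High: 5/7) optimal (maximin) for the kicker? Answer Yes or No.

Yes

Against Left this mix gives (2/7)·6 + (5/7)·5 = 37/7.
Against Right this mix gives (2/7)·1 + (5/7)·7 = 37/7.
All of the keeper's active replies (Left, Right) yield 37/7, and no column does worse for the kicker. The mix makes the keeper indifferent and guarantees 37/7, so it is optimal.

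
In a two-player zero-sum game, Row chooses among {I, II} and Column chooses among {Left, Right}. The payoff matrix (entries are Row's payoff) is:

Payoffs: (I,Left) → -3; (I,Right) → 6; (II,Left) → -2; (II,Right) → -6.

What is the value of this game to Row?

-30/13

Row minima: I → -3, II → -6; maximin = -3.
Column maxima: Left → -2, Right → 6; minimax = -2.
-3 ≠ -2, so there is no saddle point; optimal play is mixed.
Let Row play I with probability p. Expected payoff against Left: (-3)p + (-2)(1−p) = −p − 2; against Right: 6p + (-6)(1−p) = 12p − 6.
Setting these equal: −p − 2 = 12p − 6 ⇒ −13p = -4 ⇒ p = 4/13, and the value is (-1)·(4/13) − 2 = -30/13.
For Column: with q = P(Left), equating I's and II's payoffs gives −9q + 6 = 4q − 6 ⇒ q = 12/13.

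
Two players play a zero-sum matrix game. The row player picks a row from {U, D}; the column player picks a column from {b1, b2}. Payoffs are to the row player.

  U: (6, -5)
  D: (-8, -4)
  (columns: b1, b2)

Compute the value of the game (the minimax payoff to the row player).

Row minima: U → -5, D → -8; maximin = -5.
Column maxima: b1 → 6, b2 → -4; minimax = -4.
-5 ≠ -4, so there is no saddle point; optimal play is mixed.
Let the row player play U with probability p. Expected payoff against b1: 6p + (-8)(1−p) = 14p − 8; against b2: (-5)p + (-4)(1−p) = −p − 4.
Setting these equal: 14p − 8 = −p − 4 ⇒ 15p = 4 ⇒ p = 4/15, and the value is (14)·(4/15) − 8 = -64/15.
For the column player: with q = P(b1), equating U's and D's payoffs gives 11q − 5 = −4q − 4 ⇒ q = 1/15.

-64/15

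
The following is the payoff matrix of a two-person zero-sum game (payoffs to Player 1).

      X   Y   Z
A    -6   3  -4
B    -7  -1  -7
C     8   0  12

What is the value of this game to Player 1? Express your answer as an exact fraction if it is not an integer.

24/17

Row minima: A → -6, B → -7, C → 0; maximin = 0.
Column maxima: X → 8, Y → 3, Z → 12; minimax = 3.
0 ≠ 3, so there is no saddle point; optimal play is mixed.
B is strictly dominated by A, so Player 1 never plays it.
With B eliminated, Z is strictly dominated by X (it gives Player 1 strictly more in every remaining row), so Player 2 never plays it.
On the remaining 2×2 (A, C vs X, Y):
Let Player 1 play A with probability p. Expected payoff against X: (-6)p + 8(1−p) = −14p + 8; against Y: 3p + 0(1−p) = 3p.
Setting these equal: −14p + 8 = 3p ⇒ −17p = -8 ⇒ p = 8/17, and the value is (-14)·(8/17) + 8 = 24/17.
For Player 2: with q = P(X), equating A's and C's payoffs gives −9q + 3 = 8q ⇒ q = 3/17.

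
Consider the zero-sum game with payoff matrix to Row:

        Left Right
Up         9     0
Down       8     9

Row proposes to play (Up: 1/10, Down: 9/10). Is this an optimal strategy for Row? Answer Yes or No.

Against Left this mix gives (1/10)·9 + (9/10)·8 = 81/10.
Against Right this mix gives (1/10)·0 + (9/10)·9 = 81/10.
All of Column's active replies (Left, Right) yield 81/10, and no column does worse for Row. The mix makes Column indifferent and guarantees 81/10, so it is optimal.

Yes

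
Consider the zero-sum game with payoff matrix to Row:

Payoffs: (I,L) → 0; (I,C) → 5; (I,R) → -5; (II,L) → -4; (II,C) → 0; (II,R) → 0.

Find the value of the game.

-20/9

Row minima: I → -5, II → -4; maximin = -4.
Column maxima: L → 0, C → 5, R → 0; minimax = 0.
-4 ≠ 0, so there is no saddle point; optimal play is mixed.
C is strictly dominated by L (it gives Row strictly more in every row), so Column never plays it.
On the remaining 2×2 (I, II vs L, R):
Let Row play I with probability p. Expected payoff against L: 0p + (-4)(1−p) = 4p − 4; against R: (-5)p + 0(1−p) = −5p.
Setting these equal: 4p − 4 = −5p ⇒ 9p = 4 ⇒ p = 4/9, and the value is (4)·(4/9) − 4 = -20/9.
For Column: with q = P(L), equating I's and II's payoffs gives 5q − 5 = −4q ⇒ q = 5/9.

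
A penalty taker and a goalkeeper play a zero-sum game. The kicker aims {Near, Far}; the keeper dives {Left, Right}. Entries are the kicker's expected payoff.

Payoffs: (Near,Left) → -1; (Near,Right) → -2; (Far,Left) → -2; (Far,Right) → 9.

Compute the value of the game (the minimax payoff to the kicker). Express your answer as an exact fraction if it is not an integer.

Row minima: Near → -2, Far → -2; maximin = -2.
Column maxima: Left → -1, Right → 9; minimax = -1.
-2 ≠ -1, so there is no saddle point; optimal play is mixed.
Let the kicker play Near with probability p. Expected payoff against Left: (-1)p + (-2)(1−p) = p − 2; against Right: (-2)p + 9(1−p) = −11p + 9.
Setting these equal: p − 2 = −11p + 9 ⇒ 12p = 11 ⇒ p = 11/12, and the value is (1)·(11/12) − 2 = -13/12.
For the keeper: with q = P(Left), equating Near's and Far's payoffs gives q − 2 = −11q + 9 ⇒ q = 11/12.

-13/12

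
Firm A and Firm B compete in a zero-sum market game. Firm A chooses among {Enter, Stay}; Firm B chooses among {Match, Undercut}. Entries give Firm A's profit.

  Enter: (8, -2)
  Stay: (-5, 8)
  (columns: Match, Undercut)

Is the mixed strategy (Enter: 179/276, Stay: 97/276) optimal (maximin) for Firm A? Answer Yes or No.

No

Against Match this mix gives (179/276)·8 + (97/276)·(-5) = 947/276.
Against Undercut this mix gives (179/276)·(-2) + (97/276)·8 = 209/138.
Firm B will play Undercut, holding Firm A to 209/138. Shifting weight toward the row that does better against Undercut would raise this floor (the equalizing mix achieves 54/23 against both Undercut and Match), so the proposed strategy is not optimal.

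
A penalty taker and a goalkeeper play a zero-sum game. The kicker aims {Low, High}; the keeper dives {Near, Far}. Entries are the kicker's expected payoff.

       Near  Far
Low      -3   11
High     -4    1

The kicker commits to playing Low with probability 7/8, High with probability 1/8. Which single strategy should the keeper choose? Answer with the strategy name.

Near

If the keeper plays Near, the kicker's expected payoff is (7/8)·(-3) + (1/8)·(-4) = -25/8.
If the keeper plays Far, the kicker's expected payoff is (7/8)·11 + (1/8)·1 = 39/4.
The keeper minimizes the kicker's payoff; the smallest is -25/8, so the best response is Near.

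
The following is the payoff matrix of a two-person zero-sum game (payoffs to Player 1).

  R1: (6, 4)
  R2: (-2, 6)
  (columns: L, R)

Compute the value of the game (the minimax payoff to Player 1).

Row minima: R1 → 4, R2 → -2; maximin = 4.
Column maxima: L → 6, R → 6; minimax = 6.
4 ≠ 6, so there is no saddle point; optimal play is mixed.
Let Player 1 play R1 with probability p. Expected payoff against L: 6p + (-2)(1−p) = 8p − 2; against R: 4p + 6(1−p) = −2p + 6.
Setting these equal: 8p − 2 = −2p + 6 ⇒ 10p = 8 ⇒ p = 4/5, and the value is (8)·(4/5) − 2 = 22/5.
For Player 2: with q = P(L), equating R1's and R2's payoffs gives 2q + 4 = −8q + 6 ⇒ q = 1/5.

22/5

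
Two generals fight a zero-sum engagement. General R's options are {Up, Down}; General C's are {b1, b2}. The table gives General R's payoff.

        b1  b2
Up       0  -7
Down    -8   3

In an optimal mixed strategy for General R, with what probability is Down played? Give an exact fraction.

7/18

Row minima: Up → -7, Down → -8; maximin = -7.
Column maxima: b1 → 0, b2 → 3; minimax = 0.
-7 ≠ 0, so there is no saddle point; optimal play is mixed.
Let General R play Up with probability p. Expected payoff against b1: 0p + (-8)(1−p) = 8p − 8; against b2: (-7)p + 3(1−p) = −10p + 3.
Setting these equal: 8p − 8 = −10p + 3 ⇒ 18p = 11 ⇒ p = 11/18, and the value is (8)·(11/18) − 8 = -28/9.
For General C: with q = P(b1), equating Up's and Down's payoffs gives 7q − 7 = −11q + 3 ⇒ q = 5/9.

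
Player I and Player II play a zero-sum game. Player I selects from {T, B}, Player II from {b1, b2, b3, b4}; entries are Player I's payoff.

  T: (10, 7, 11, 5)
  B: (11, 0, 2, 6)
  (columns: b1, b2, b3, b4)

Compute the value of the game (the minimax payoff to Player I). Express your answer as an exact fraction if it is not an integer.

Row minima: T → 5, B → 0; maximin = 5.
Column maxima: b1 → 11, b2 → 7, b3 → 11, b4 → 6; minimax = 6.
5 ≠ 6, so there is no saddle point; optimal play is mixed.
b1 is strictly dominated by b2 (it gives Player I strictly more in every row), so Player II never plays it.
b3 is strictly dominated by b2 (it gives Player I strictly more in every row), so Player II never plays it.
On the remaining 2×2 (T, B vs b2, b4):
Let Player I play T with probability p. Expected payoff against b2: 7p + 0(1−p) = 7p; against b4: 5p + 6(1−p) = −p + 6.
Setting these equal: 7p = −p + 6 ⇒ 8p = 6 ⇒ p = 3/4, and the value is (7)·(3/4) = 21/4.
For Player II: with q = P(b2), equating T's and B's payoffs gives 2q + 5 = −6q + 6 ⇒ q = 1/8.

21/4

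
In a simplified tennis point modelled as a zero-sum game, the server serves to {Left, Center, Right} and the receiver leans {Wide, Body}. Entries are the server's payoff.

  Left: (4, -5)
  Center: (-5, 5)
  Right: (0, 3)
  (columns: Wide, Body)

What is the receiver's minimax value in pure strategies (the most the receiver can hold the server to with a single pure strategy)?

Column maxima: Wide → 4, Body → 5.
The smallest of these is 4.

4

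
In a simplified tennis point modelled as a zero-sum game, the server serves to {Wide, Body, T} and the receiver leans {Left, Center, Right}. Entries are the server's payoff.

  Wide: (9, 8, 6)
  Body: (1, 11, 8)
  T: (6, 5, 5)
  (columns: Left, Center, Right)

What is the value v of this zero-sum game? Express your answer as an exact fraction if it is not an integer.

Row minima: Wide → 6, Body → 1, T → 5; maximin = 6.
Column maxima: Left → 9, Center → 11, Right → 8; minimax = 8.
6 ≠ 8, so there is no saddle point; optimal play is mixed.
T is strictly dominated by Wide, so the server never plays it.
With T eliminated, Center is strictly dominated by Right (it gives the server strictly more in every remaining row), so the receiver never plays it.
On the remaining 2×2 (Wide, Body vs Left, Right):
Let the server play Wide with probability p. Expected payoff against Left: 9p + 1(1−p) = 8p + 1; against Right: 6p + 8(1−p) = −2p + 8.
Setting these equal: 8p + 1 = −2p + 8 ⇒ 10p = 7 ⇒ p = 7/10, and the value is (8)·(7/10) + 1 = 33/5.
For the receiver: with q = P(Left), equating Wide's and Body's payoffs gives 3q + 6 = −7q + 8 ⇒ q = 1/5.

33/5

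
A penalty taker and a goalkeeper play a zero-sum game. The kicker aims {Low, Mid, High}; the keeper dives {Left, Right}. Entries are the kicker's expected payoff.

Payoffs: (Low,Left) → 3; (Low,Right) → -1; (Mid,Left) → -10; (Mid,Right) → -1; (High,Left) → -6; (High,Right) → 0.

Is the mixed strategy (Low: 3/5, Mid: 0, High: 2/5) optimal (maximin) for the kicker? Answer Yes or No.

Against Left this mix gives (3/5)·3 + (2/5)·(-6) = -3/5.
Against Right this mix gives (3/5)·(-1) + (2/5)·0 = -3/5.
All of the keeper's active replies (Left, Right) yield -3/5, and no column does worse for the kicker. The mix makes the keeper indifferent and guarantees -3/5, so it is optimal.

Yes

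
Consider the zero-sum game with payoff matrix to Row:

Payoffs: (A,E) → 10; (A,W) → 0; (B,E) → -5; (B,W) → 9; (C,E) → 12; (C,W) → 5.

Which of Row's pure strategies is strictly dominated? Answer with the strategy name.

A

C gives a strictly higher payoff than A against every column: 12 > 10, 5 > 0.
So A is strictly dominated and Row never plays it.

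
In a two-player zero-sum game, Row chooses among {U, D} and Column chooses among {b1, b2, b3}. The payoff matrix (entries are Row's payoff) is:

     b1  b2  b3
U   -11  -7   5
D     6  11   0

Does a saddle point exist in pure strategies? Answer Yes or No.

Row minima: U → -11, D → 0; maximin = 0.
Column maxima: b1 → 6, b2 → 11, b3 → 5; minimax = 5.
0 ≠ 5, so no pure-strategy equilibrium exists.

No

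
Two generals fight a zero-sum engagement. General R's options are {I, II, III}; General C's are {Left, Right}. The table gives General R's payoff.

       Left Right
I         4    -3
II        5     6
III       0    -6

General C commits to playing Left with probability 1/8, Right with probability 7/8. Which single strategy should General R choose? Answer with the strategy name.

Expected payoff of I: (1/8)·4 + (7/8)·(-3) = -17/8.
Expected payoff of II: (1/8)·5 + (7/8)·6 = 47/8.
Expected payoff of III: (1/8)·0 + (7/8)·(-6) = -21/4.
The largest is 47/8, so General R's best response is II.

II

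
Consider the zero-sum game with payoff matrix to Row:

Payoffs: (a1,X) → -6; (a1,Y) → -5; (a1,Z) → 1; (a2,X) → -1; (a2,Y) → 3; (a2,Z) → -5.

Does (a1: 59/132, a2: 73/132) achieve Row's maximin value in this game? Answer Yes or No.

Against X this mix gives (59/132)·(-6) + (73/132)·(-1) = -427/132.
Against Y this mix gives (59/132)·(-5) + (73/132)·3 = -19/33.
Against Z this mix gives (59/132)·1 + (73/132)·(-5) = -51/22.
Column will play X, holding Row to -427/132. Shifting weight toward the row that does better against X would raise this floor (the equalizing mix achieves -31/11 against both X and Z), so the proposed strategy is not optimal.

No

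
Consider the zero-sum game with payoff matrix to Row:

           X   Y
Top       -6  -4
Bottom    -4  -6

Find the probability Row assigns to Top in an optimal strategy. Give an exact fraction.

Row minima: Top → -6, Bottom → -6; maximin = -6.
Column maxima: X → -4, Y → -4; minimax = -4.
-6 ≠ -4, so there is no saddle point; optimal play is mixed.
Let Row play Top with probability p. Expected payoff against X: (-6)p + (-4)(1−p) = −2p − 4; against Y: (-4)p + (-6)(1−p) = 2p − 6.
Setting these equal: −2p − 4 = 2p − 6 ⇒ −4p = -2 ⇒ p = 1/2, and the value is (-2)·(1/2) − 4 = -5.
For Column: with q = P(X), equating Top's and Bottom's payoffs gives −2q − 4 = 2q − 6 ⇒ q = 1/2.

1/2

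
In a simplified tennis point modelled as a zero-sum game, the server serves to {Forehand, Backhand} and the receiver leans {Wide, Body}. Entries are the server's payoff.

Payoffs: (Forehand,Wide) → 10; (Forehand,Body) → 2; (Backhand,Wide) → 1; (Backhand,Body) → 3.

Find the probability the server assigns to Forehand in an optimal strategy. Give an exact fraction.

1/5

Row minima: Forehand → 2, Backhand → 1; maximin = 2.
Column maxima: Wide → 10, Body → 3; minimax = 3.
2 ≠ 3, so there is no saddle point; optimal play is mixed.
Let the server play Forehand with probability p. Expected payoff against Wide: 10p + 1(1−p) = 9p + 1; against Body: 2p + 3(1−p) = −p + 3.
Setting these equal: 9p + 1 = −p + 3 ⇒ 10p = 2 ⇒ p = 1/5, and the value is (9)·(1/5) + 1 = 14/5.
For the receiver: with q = P(Wide), equating Forehand's and Backhand's payoffs gives 8q + 2 = −2q + 3 ⇒ q = 1/10.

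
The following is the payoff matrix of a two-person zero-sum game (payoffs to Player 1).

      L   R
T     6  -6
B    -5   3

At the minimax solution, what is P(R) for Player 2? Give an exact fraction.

11/20

Row minima: T → -6, B → -5; maximin = -5.
Column maxima: L → 6, R → 3; minimax = 3.
-5 ≠ 3, so there is no saddle point; optimal play is mixed.
Let Player 1 play T with probability p. Expected payoff against L: 6p + (-5)(1−p) = 11p − 5; against R: (-6)p + 3(1−p) = −9p + 3.
Setting these equal: 11p − 5 = −9p + 3 ⇒ 20p = 8 ⇒ p = 2/5, and the value is (11)·(2/5) − 5 = -3/5.
For Player 2: with q = P(L), equating T's and B's payoffs gives 12q − 6 = −8q + 3 ⇒ q = 9/20.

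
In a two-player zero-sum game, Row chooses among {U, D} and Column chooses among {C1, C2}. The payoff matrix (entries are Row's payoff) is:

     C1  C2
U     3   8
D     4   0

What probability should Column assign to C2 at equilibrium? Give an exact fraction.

1/9

Row minima: U → 3, D → 0; maximin = 3.
Column maxima: C1 → 4, C2 → 8; minimax = 4.
3 ≠ 4, so there is no saddle point; optimal play is mixed.
Let Row play U with probability p. Expected payoff against C1: 3p + 4(1−p) = −p + 4; against C2: 8p + 0(1−p) = 8p.
Setting these equal: −p + 4 = 8p ⇒ −9p = -4 ⇒ p = 4/9, and the value is (-1)·(4/9) + 4 = 32/9.
For Column: with q = P(C1), equating U's and D's payoffs gives −5q + 8 = 4q ⇒ q = 8/9.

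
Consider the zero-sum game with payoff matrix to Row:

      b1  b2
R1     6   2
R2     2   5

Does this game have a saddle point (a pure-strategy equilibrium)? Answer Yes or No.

No

Row minima: R1 → 2, R2 → 2; maximin = 2.
Column maxima: b1 → 6, b2 → 5; minimax = 5.
2 ≠ 5, so no pure-strategy equilibrium exists.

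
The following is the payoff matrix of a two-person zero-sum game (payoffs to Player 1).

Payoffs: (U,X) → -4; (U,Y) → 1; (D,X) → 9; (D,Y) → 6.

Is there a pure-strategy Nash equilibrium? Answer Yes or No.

Row minima: U → -4, D → 6; maximin = 6.
Column maxima: X → 9, Y → 6; minimax = 6.
maximin = minimax = 6, so a saddle point exists.

Yes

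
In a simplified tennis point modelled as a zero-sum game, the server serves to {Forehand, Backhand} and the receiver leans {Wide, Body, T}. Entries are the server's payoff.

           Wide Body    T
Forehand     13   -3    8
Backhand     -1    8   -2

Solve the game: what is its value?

Row minima: Forehand → -3, Backhand → -2; maximin = -2.
Column maxima: Wide → 13, Body → 8, T → 8; minimax = 8.
-2 ≠ 8, so there is no saddle point; optimal play is mixed.
Wide is strictly dominated by T (it gives the server strictly more in every row), so the receiver never plays it.
On the remaining 2×2 (Forehand, Backhand vs Body, T):
Let the server play Forehand with probability p. Expected payoff against Body: (-3)p + 8(1−p) = −11p + 8; against T: 8p + (-2)(1−p) = 10p − 2.
Setting these equal: −11p + 8 = 10p − 2 ⇒ −21p = -10 ⇒ p = 10/21, and the value is (-11)·(10/21) + 8 = 58/21.
For the receiver: with q = P(Body), equating Forehand's and Backhand's payoffs gives −11q + 8 = 10q − 2 ⇒ q = 10/21.

58/21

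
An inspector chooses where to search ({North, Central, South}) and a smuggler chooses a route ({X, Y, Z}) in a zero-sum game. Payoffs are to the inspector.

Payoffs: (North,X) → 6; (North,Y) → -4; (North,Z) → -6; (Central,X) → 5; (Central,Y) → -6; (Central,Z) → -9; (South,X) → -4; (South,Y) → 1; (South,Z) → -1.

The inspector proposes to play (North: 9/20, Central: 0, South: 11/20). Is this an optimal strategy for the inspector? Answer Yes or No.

No

Against X this mix gives (9/20)·6 + (11/20)·(-4) = 1/2.
Against Y this mix gives (9/20)·(-4) + (11/20)·1 = -5/4.
Against Z this mix gives (9/20)·(-6) + (11/20)·(-1) = -13/4.
The smuggler will play Z, holding the inspector to -13/4. Shifting weight toward the row that does better against Z would raise this floor (the equalizing mix achieves -2 against both Z and X), so the proposed strategy is not optimal.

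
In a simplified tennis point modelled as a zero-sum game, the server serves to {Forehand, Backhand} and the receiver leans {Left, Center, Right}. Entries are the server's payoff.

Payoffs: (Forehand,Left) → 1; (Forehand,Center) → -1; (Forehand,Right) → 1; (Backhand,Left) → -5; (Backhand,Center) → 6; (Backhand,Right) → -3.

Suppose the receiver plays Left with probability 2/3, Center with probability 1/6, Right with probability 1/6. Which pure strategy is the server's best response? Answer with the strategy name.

Forehand

Expected payoff of Forehand: (2/3)·1 + (1/6)·(-1) + (1/6)·1 = 2/3.
Expected payoff of Backhand: (2/3)·(-5) + (1/6)·6 + (1/6)·(-3) = -17/6.
The largest is 2/3, so the server's best response is Forehand.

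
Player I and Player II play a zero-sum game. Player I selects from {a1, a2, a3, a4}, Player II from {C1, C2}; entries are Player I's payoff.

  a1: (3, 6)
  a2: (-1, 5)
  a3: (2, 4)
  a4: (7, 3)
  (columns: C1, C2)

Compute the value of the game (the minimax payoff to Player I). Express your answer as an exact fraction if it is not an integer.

33/7

Row minima: a1 → 3, a2 → -1, a3 → 2, a4 → 3; maximin = 3.
Column maxima: C1 → 7, C2 → 6; minimax = 6.
3 ≠ 6, so there is no saddle point; optimal play is mixed.
a2 is strictly dominated by a1, so Player I never plays it.
a3 is strictly dominated by a1, so Player I never plays it.
On the remaining 2×2 (a1, a4 vs C1, C2):
Let Player I play a1 with probability p. Expected payoff against C1: 3p + 7(1−p) = −4p + 7; against C2: 6p + 3(1−p) = 3p + 3.
Setting these equal: −4p + 7 = 3p + 3 ⇒ −7p = -4 ⇒ p = 4/7, and the value is (-4)·(4/7) + 7 = 33/7.
For Player II: with q = P(C1), equating a1's and a4's payoffs gives −3q + 6 = 4q + 3 ⇒ q = 3/7.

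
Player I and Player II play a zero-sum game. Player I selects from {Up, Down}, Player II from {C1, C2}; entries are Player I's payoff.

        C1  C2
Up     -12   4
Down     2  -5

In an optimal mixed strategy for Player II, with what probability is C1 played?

9/23

Row minima: Up → -12, Down → -5; maximin = -5.
Column maxima: C1 → 2, C2 → 4; minimax = 2.
-5 ≠ 2, so there is no saddle point; optimal play is mixed.
Let Player I play Up with probability p. Expected payoff against C1: (-12)p + 2(1−p) = −14p + 2; against C2: 4p + (-5)(1−p) = 9p − 5.
Setting these equal: −14p + 2 = 9p − 5 ⇒ −23p = -7 ⇒ p = 7/23, and the value is (-14)·(7/23) + 2 = -52/23.
For Player II: with q = P(C1), equating Up's and Down's payoffs gives −16q + 4 = 7q − 5 ⇒ q = 9/23.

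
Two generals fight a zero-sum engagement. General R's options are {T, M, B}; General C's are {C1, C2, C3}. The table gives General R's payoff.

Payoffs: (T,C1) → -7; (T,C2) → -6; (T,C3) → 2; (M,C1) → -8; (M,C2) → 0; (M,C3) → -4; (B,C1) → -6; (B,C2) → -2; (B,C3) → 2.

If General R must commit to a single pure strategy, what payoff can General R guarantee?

Row minima: T → -7, M → -8, B → -6.
The best of these is -6.

-6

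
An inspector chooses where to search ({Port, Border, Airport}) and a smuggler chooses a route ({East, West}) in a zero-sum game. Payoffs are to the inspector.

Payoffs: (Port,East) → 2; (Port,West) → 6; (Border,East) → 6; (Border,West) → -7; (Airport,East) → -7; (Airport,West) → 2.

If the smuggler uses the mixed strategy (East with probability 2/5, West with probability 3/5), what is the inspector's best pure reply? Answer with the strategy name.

Port

Expected payoff of Port: (2/5)·2 + (3/5)·6 = 22/5.
Expected payoff of Border: (2/5)·6 + (3/5)·(-7) = -9/5.
Expected payoff of Airport: (2/5)·(-7) + (3/5)·2 = -8/5.
The largest is 22/5, so the inspector's best response is Port.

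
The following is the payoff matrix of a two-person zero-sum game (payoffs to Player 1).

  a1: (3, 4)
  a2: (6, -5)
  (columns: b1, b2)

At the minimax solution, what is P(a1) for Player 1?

Row minima: a1 → 3, a2 → -5; maximin = 3.
Column maxima: b1 → 6, b2 → 4; minimax = 4.
3 ≠ 4, so there is no saddle point; optimal play is mixed.
Let Player 1 play a1 with probability p. Expected payoff against b1: 3p + 6(1−p) = −3p + 6; against b2: 4p + (-5)(1−p) = 9p − 5.
Setting these equal: −3p + 6 = 9p − 5 ⇒ −12p = -11 ⇒ p = 11/12, and the value is (-3)·(11/12) + 6 = 13/4.
For Player 2: with q = P(b1), equating a1's and a2's payoffs gives −q + 4 = 11q − 5 ⇒ q = 3/4.

11/12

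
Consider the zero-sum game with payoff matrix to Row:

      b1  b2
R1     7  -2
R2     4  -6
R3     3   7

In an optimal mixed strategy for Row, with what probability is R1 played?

Row minima: R1 → -2, R2 → -6, R3 → 3; maximin = 3.
Column maxima: b1 → 7, b2 → 7; minimax = 7.
3 ≠ 7, so there is no saddle point; optimal play is mixed.
R2 is strictly dominated by R1, so Row never plays it.
On the remaining 2×2 (R1, R3 vs b1, b2):
Let Row play R1 with probability p. Expected payoff against b1: 7p + 3(1−p) = 4p + 3; against b2: (-2)p + 7(1−p) = −9p + 7.
Setting these equal: 4p + 3 = −9p + 7 ⇒ 13p = 4 ⇒ p = 4/13, and the value is (4)·(4/13) + 3 = 55/13.
For Column: with q = P(b1), equating R1's and R3's payoffs gives 9q − 2 = −4q + 7 ⇒ q = 9/13.

4/13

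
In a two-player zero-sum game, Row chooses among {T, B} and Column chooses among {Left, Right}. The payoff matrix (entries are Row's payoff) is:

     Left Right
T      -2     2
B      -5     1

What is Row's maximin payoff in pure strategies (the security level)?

Row minima: T → -2, B → -5.
The best of these is -2.

-2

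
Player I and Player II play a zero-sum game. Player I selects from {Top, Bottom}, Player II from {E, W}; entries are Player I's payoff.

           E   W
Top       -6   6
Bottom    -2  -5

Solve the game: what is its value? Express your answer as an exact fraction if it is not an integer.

Row minima: Top → -6, Bottom → -5; maximin = -5.
Column maxima: E → -2, W → 6; minimax = -2.
-5 ≠ -2, so there is no saddle point; optimal play is mixed.
Let Player I play Top with probability p. Expected payoff against E: (-6)p + (-2)(1−p) = −4p − 2; against W: 6p + (-5)(1−p) = 11p − 5.
Setting these equal: −4p − 2 = 11p − 5 ⇒ −15p = -3 ⇒ p = 1/5, and the value is (-4)·(1/5) − 2 = -14/5.
For Player II: with q = P(E), equating Top's and Bottom's payoffs gives −12q + 6 = 3q − 5 ⇒ q = 11/15.

-14/5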